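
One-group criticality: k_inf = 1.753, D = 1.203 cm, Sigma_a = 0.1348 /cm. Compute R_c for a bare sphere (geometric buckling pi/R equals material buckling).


L^2 = D / Sigma_a = 1.203 / 0.1348 = 8.924332 cm^2
B_m^2 = (k_inf - 1) / L^2 = (1.753 - 1) / 8.924332 = 0.08437606 /cm^2
For a bare sphere: B_g = pi/R, so R_c = pi / sqrt(B_m^2)
R_c = pi / sqrt(0.08437606) = 10.815 cm

10.815


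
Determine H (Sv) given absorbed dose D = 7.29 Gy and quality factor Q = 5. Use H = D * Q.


H = D * Q
H = 7.29 * 5
H = 36.450 Sv

36.450


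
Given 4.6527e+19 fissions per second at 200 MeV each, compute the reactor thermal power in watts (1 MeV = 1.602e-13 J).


P = fission_rate * E_MeV * 1.602e-13
P = 4.6527e+19 * 200 * 1.602e-13
P = 1.4907e+09 W

1.4907e+09


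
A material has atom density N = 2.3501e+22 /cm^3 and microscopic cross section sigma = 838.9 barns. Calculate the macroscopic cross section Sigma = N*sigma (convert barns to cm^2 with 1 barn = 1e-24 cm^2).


Sigma = N * sigma_barns * 1e-24
Sigma = 2.3501e+22 * 838.9 * 1e-24
Sigma = 19.715 /cm

19.715


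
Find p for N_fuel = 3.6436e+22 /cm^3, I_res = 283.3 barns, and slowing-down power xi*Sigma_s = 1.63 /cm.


p = exp(-N * I * 1e-24 / (xi*Sigma_s))
p = exp(-3.6436e+22 * 283.3 * 1e-24 / 1.63)
p = 0.0017772

0.0017772


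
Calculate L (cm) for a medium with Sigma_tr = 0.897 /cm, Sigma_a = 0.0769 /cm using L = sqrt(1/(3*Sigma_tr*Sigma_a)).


D = 1 / (3 * Sigma_tr) = 1 / (3 * 0.897) = 0.3716091 cm
L = sqrt(D / Sigma_a)
L = sqrt(0.3716091 / 0.0769)
L = 2.1983 cm

2.1983


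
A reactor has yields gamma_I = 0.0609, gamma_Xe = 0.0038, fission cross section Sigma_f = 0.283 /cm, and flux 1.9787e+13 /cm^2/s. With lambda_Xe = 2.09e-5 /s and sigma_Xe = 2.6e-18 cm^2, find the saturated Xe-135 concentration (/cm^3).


Xe_eq = (gamma_I + gamma_Xe) * Sigma_f * phi / (lambda_Xe + sigma_Xe * phi)
Numerator = (0.0609 + 0.0038) * 0.283 * 1.9787e+13 = 3.623019e+11
Denominator = 2.09e-5 + 2.6e-18 * 1.9787e+13 = 7.234620e-05
Xe_eq = 3.623019e+11 / 7.234620e-05 = 5.0079e+15 /cm^3

5.0079e+15


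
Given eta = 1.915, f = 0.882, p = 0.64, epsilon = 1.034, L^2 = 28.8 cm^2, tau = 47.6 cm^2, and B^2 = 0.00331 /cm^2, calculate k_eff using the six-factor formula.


k_inf = eta*f*p*eps = 1.915*0.882*0.64*1.034 = 1.117732
P_TNL = 1/(1 + L^2*B^2) = 1/(1 + 28.8*0.00331) = 0.9129685
P_FNL = exp(-B^2*tau) = exp(-0.00331*47.6) = 0.8542290
k_eff = k_inf * P_TNL * P_FNL = 1.117732 * 0.9129685 * 0.8542290
k_eff = 0.87170

0.87170


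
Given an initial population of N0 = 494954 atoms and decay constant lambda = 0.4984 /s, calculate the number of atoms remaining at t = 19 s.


N = N0 * exp(-lambda * t)
N = 494954 * exp(-0.4984 * 19)
N = 38.192

38.192


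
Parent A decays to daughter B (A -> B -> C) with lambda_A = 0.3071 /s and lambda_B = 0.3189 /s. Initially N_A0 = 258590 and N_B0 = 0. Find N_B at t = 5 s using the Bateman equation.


N_B(t) = lambda_A * N_A0 / (lambda_B - lambda_A) * [exp(-lambda_A*t) - exp(-lambda_B*t)]
exp(-0.3071*5) = 0.2153480; exp(-0.3189*5) = 0.2030100
N_B = 0.3071 * 258590 / (0.3189 - 0.3071) * (0.2153480 - 0.2030100)
N_B = 83034

83034


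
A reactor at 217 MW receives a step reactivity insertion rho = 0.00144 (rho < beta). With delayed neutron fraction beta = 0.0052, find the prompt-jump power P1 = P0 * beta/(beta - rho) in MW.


P1/P0 = beta / (beta - rho)
P1/P0 = 0.0052 / (0.0052 - 0.00144) = 1.382979
P1 = 217 * 1.382979 = 300.11 MW

300.11


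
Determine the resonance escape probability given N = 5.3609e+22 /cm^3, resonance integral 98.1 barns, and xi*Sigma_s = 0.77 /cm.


p = exp(-N * I * 1e-24 / (xi*Sigma_s))
p = exp(-5.3609e+22 * 98.1 * 1e-24 / 0.77)
p = 0.0010809

0.0010809


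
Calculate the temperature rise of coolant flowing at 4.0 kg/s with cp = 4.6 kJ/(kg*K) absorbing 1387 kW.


dT = Q / (m_dot * cp)
dT = 1387 / (4.0 * 4.6)
dT = 75.380 C

75.380


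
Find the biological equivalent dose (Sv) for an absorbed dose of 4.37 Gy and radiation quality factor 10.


H = D * Q
H = 4.37 * 10
H = 43.700 Sv

43.700


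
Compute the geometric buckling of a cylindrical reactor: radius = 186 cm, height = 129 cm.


B^2 = (2.405/R)^2 + (pi/H)^2
B^2 = (2.405/186)^2 + (pi/129)^2
B^2 = 7.6028e-04 /cm^2

7.6028e-04


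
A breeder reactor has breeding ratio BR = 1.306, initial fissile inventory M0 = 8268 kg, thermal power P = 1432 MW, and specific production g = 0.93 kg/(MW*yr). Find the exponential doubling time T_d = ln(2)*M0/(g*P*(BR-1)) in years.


Breeding gain G = BR - 1 = 1.306 - 1 = 0.306
Fissile production rate = g * P * G = 0.93 * 1432 * 0.306 = 407.51856 kg/yr
T_d = ln(2) * M0 / (g * P * G)
T_d = ln(2) * 8268 / 407.51856 = 14.063 yr

14.063


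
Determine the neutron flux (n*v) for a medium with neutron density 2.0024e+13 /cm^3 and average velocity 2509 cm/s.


phi = n * v
phi = 2.0024e+13 * 2509
phi = 5.0240e+16 /cm^2/s

5.0240e+16


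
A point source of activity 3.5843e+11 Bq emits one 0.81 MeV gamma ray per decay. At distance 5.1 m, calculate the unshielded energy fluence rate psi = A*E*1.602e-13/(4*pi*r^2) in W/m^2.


psi = A * E * 1.602e-13 / (4*pi*r^2)
psi = 3.5843e+11 * 0.81 * 1.602e-13 / (4*pi*5.1^2)
psi = 1.4230e-04 W/m^2

1.4230e-04


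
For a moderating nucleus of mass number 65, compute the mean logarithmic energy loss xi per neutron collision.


xi = 1 + (A-1)^2/(2A) * ln((A-1)/(A+1))
xi = 1 + (65-1)^2/(2*65) * ln((65-1)/(65 +1))
xi = 0.030456

0.030456


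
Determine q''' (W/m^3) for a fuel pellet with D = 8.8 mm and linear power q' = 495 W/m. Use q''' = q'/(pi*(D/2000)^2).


r = D / 2 / 1000 = 8.8 / 2 / 1000 = 0.0044 m
q''' = q' / (pi * r^2)
q''' = 495 / (pi * 0.0044^2)
q''' = 8.1386e+06 W/m^3

8.1386e+06


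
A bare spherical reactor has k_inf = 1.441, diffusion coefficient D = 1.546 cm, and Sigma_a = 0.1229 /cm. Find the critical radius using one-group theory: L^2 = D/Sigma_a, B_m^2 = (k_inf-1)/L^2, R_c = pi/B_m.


L^2 = D / Sigma_a = 1.546 / 0.1229 = 12.57933 cm^2
B_m^2 = (k_inf - 1) / L^2 = (1.441 - 1) / 12.57933 = 0.03505751 /cm^2
For a bare sphere: B_g = pi/R, so R_c = pi / sqrt(B_m^2)
R_c = pi / sqrt(0.03505751) = 16.779 cm

16.779


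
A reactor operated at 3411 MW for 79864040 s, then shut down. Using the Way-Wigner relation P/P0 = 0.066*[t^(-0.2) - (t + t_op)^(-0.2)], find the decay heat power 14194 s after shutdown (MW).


P/P0 = 0.066 * [t^(-0.2) - (t + t_op)^(-0.2)]
P/P0 = 0.066 * [14194^(-0.2) - (14194 + 79864040)^(-0.2)]
P/P0 = 0.066 * [0.1477675 - 0.02627328] = 0.008018619
P = 3411 * 0.008018619 = 27.352 MW

27.352


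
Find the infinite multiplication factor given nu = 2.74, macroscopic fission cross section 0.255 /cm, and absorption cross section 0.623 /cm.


k_inf = nu * Sigma_f / Sigma_a
k_inf = 2.74 * 0.255 / 0.623
k_inf = 1.1215

1.1215


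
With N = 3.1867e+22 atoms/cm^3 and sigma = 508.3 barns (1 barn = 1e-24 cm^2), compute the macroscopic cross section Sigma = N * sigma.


Sigma = N * sigma_barns * 1e-24
Sigma = 3.1867e+22 * 508.3 * 1e-24
Sigma = 16.198 /cm

16.198


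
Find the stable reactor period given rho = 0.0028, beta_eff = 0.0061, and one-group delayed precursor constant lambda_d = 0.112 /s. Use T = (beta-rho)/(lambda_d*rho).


T = (beta - rho) / (lambda_d * rho)
T = (0.0061 - 0.0028) / (0.112 * 0.0028)
T = 10.523 s

10.523


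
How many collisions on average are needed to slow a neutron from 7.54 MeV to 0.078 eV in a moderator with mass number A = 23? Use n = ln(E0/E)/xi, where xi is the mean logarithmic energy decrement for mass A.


xi = 1 + (A-1)^2/(2A)*ln((A-1)/(A+1)) = 0.08448899 (for A = 23)
n = ln(E0/E) / xi
n = ln(7.54e6 / 0.078) / 0.08448899
n = ln(9.666667e+07) / 0.08448899 = 217.62

217.62


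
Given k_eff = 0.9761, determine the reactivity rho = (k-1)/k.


rho = (k_eff - 1) / k_eff
rho = (0.9761 - 1) / 0.9761
rho = -0.024485

-0.024485


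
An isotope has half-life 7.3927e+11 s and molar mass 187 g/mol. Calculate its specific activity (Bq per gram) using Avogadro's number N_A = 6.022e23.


lambda = ln(2) / t_half = ln(2) / 7.3927e+11 = 9.376103e-13 /s
SA = lambda * N_A / M
SA = 9.376103e-13 * 6.022e23 / 187
SA = 3.0194e+09 Bq/g

3.0194e+09


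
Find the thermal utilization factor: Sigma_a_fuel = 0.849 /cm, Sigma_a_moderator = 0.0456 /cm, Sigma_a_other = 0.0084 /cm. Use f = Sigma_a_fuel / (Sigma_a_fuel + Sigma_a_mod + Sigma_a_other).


f = Sigma_a_fuel / (Sigma_a_fuel + Sigma_a_mod + Sigma_a_other)
f = 0.849 / (0.849 + 0.0456 + 0.0084)
f = 0.94020

0.94020


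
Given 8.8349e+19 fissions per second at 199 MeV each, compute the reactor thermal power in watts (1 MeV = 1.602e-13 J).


P = fission_rate * E_MeV * 1.602e-13
P = 8.8349e+19 * 199 * 1.602e-13
P = 2.8165e+09 W

2.8165e+09


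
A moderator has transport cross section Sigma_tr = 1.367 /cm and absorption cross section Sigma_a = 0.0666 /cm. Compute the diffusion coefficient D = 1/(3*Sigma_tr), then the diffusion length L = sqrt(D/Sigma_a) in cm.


D = 1 / (3 * Sigma_tr) = 1 / (3 * 1.367) = 0.2438430 cm
L = sqrt(D / Sigma_a)
L = sqrt(0.2438430 / 0.0666)
L = 1.9135 cm

1.9135


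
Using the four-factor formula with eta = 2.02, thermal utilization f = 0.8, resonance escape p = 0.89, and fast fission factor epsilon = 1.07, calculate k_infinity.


k_inf = eta * f * p * epsilon
k_inf = 2.02 * 0.8 * 0.89 * 1.07
k_inf = 1.5389

1.5389


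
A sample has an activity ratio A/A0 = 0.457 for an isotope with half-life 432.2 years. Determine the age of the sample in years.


lambda = ln(2) / t_half = ln(2) / 432.2 = 0.001603765 /yr
t = -ln(A/A0) / lambda
t = -ln(0.457) / 0.001603765
t = 488.27 yr

488.27


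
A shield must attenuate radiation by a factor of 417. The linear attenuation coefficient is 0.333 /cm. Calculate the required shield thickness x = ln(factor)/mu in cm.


x = ln(factor) / mu
x = ln(417) / 0.333
x = 18.117 cm

18.117


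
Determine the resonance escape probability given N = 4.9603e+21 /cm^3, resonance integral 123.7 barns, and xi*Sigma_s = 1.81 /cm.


p = exp(-N * I * 1e-24 / (xi*Sigma_s))
p = exp(-4.9603e+21 * 123.7 * 1e-24 / 1.81)
p = 0.71248

0.71248


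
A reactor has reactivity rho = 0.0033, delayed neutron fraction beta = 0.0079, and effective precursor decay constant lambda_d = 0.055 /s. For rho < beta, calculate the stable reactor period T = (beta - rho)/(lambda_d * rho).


T = (beta - rho) / (lambda_d * rho)
T = (0.0079 - 0.0033) / (0.055 * 0.0033)
T = 25.344 s

25.344


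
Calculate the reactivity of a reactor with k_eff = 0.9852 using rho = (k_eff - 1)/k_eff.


rho = (k_eff - 1) / k_eff
rho = (0.9852 - 1) / 0.9852
rho = -0.015022

-0.015022


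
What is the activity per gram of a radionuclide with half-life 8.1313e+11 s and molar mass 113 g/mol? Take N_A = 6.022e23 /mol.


lambda = ln(2) / t_half = ln(2) / 8.1313e+11 = 8.524433e-13 /s
SA = lambda * N_A / M
SA = 8.524433e-13 * 6.022e23 / 113
SA = 4.5428e+09 Bq/g

4.5428e+09


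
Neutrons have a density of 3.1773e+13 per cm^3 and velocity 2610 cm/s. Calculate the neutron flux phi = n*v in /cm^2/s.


phi = n * v
phi = 3.1773e+13 * 2610
phi = 8.2928e+16 /cm^2/s

8.2928e+16


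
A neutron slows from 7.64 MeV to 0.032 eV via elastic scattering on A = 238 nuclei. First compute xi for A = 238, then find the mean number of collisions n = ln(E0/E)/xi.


xi = 1 + (A-1)^2/(2A)*ln((A-1)/(A+1)) = 0.008379872 (for A = 238)
n = ln(E0/E) / xi
n = ln(7.64e6 / 0.032) / 0.008379872
n = ln(2.387500e+08) / 0.008379872 = 2302.1

2302.1


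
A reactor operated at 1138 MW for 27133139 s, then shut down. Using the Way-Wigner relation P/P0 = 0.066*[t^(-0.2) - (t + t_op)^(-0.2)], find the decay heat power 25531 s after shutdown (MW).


P/P0 = 0.066 * [t^(-0.2) - (t + t_op)^(-0.2)]
P/P0 = 0.066 * [25531^(-0.2) - (25531 + 27133139)^(-0.2)]
P/P0 = 0.066 * [0.1313973 - 0.03260005] = 0.006520619
P = 1138 * 0.006520619 = 7.4205 MW

7.4205


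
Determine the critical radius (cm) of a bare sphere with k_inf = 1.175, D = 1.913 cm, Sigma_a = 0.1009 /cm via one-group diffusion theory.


L^2 = D / Sigma_a = 1.913 / 0.1009 = 18.95937 cm^2
B_m^2 = (k_inf - 1) / L^2 = (1.175 - 1) / 18.95937 = 0.009230265 /cm^2
For a bare sphere: B_g = pi/R, so R_c = pi / sqrt(B_m^2)
R_c = pi / sqrt(0.009230265) = 32.700 cm

32.700


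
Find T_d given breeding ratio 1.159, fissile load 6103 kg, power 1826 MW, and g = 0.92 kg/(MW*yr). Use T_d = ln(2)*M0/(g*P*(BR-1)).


Breeding gain G = BR - 1 = 1.159 - 1 = 0.159
Fissile production rate = g * P * G = 0.92 * 1826 * 0.159 = 267.10728 kg/yr
T_d = ln(2) * M0 / (g * P * G)
T_d = ln(2) * 6103 / 267.10728 = 15.837 yr

15.837


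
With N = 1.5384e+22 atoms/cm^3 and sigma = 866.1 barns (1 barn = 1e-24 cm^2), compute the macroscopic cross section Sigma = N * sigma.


Sigma = N * sigma_barns * 1e-24
Sigma = 1.5384e+22 * 866.1 * 1e-24
Sigma = 13.324 /cm

13.324


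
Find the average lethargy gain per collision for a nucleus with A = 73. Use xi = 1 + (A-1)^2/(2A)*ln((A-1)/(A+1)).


xi = 1 + (A-1)^2/(2A) * ln((A-1)/(A+1))
xi = 1 + (73-1)^2/(2*73) * ln((73-1)/(73 +1))
xi = 0.027149

0.027149


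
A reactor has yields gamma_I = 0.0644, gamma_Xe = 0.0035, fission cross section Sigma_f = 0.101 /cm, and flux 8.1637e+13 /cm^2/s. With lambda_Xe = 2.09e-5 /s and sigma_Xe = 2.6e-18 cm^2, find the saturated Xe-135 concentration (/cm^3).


Xe_eq = (gamma_I + gamma_Xe) * Sigma_f * phi / (lambda_Xe + sigma_Xe * phi)
Numerator = (0.0644 + 0.0035) * 0.101 * 8.1637e+13 = 5.598584e+11
Denominator = 2.09e-5 + 2.6e-18 * 8.1637e+13 = 2.331562e-04
Xe_eq = 5.598584e+11 / 2.331562e-04 = 2.4012e+15 /cm^3

2.4012e+15


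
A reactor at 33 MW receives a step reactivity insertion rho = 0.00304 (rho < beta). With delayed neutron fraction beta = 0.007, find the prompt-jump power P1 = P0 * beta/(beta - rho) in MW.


P1/P0 = beta / (beta - rho)
P1/P0 = 0.007 / (0.007 - 0.00304) = 1.767677
P1 = 33 * 1.767677 = 58.333 MW

58.333


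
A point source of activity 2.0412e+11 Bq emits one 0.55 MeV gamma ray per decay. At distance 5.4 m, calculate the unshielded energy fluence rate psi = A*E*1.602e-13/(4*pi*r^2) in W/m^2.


psi = A * E * 1.602e-13 / (4*pi*r^2)
psi = 2.0412e+11 * 0.55 * 1.602e-13 / (4*pi*5.4^2)
psi = 4.9081e-05 W/m^2

4.9081e-05


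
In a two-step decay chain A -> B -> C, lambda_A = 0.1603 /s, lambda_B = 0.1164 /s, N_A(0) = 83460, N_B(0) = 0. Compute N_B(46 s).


N_B(t) = lambda_A * N_A0 / (lambda_B - lambda_A) * [exp(-lambda_A*t) - exp(-lambda_B*t)]
exp(-0.1603*46) = 6.274792e-04; exp(-0.1164*46) = 0.004727305
N_B = 0.1603 * 83460 / (0.1164 - 0.1603) * (6.274792e-04 - 0.004727305)
N_B = 1249.4

1249.4


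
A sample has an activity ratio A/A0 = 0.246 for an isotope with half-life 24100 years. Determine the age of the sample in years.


lambda = ln(2) / t_half = ln(2) / 24100 = 2.876129e-05 /yr
t = -ln(A/A0) / lambda
t = -ln(0.246) / 2.876129e-05
t = 48761 yr

48761


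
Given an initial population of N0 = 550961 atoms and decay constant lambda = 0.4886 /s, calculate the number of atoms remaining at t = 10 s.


N = N0 * exp(-lambda * t)
N = 550961 * exp(-0.4886 * 10)
N = 4160.6

4160.6


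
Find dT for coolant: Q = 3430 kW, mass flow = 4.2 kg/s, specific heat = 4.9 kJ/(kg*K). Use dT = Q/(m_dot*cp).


dT = Q / (m_dot * cp)
dT = 3430 / (4.2 * 4.9)
dT = 166.67 C

166.67


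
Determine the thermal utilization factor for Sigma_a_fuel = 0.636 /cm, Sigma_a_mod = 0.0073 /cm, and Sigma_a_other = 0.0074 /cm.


f = Sigma_a_fuel / (Sigma_a_fuel + Sigma_a_mod + Sigma_a_other)
f = 0.636 / (0.636 + 0.0073 + 0.0074)
f = 0.97741

0.97741


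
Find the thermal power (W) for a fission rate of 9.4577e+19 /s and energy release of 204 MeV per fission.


P = fission_rate * E_MeV * 1.602e-13
P = 9.4577e+19 * 204 * 1.602e-13
P = 3.0909e+09 W

3.0909e+09


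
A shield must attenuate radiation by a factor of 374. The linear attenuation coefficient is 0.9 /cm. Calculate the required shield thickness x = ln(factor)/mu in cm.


x = ln(factor) / mu
x = ln(374) / 0.9
x = 6.5825 cm

6.5825


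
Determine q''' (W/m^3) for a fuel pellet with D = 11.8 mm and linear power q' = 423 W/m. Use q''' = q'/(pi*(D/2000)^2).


r = D / 2 / 1000 = 11.8 / 2 / 1000 = 0.0059 m
q''' = q' / (pi * r^2)
q''' = 423 / (pi * 0.0059^2)
q''' = 3.8680e+06 W/m^3

3.8680e+06


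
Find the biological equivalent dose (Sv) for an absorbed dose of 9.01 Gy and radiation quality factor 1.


H = D * Q
H = 9.01 * 1
H = 9.0100 Sv

9.0100


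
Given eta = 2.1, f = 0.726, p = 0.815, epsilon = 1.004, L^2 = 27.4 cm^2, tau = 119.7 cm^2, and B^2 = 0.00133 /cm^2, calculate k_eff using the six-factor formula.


k_inf = eta*f*p*eps = 2.1*0.726*0.815*1.004 = 1.247519
P_TNL = 1/(1 + L^2*B^2) = 1/(1 + 27.4*0.00133) = 0.9648393
P_FNL = exp(-B^2*tau) = exp(-0.00133*119.7) = 0.8528249
k_eff = k_inf * P_TNL * P_FNL = 1.247519 * 0.9648393 * 0.8528249
k_eff = 1.0265

1.0265


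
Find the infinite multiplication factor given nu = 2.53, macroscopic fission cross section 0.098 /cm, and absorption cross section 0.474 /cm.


k_inf = nu * Sigma_f / Sigma_a
k_inf = 2.53 * 0.098 / 0.474
k_inf = 0.52308

0.52308


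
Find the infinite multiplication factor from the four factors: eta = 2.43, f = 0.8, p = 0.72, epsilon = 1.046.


k_inf = eta * f * p * epsilon
k_inf = 2.43 * 0.8 * 0.72 * 1.046
k_inf = 1.4641

1.4641


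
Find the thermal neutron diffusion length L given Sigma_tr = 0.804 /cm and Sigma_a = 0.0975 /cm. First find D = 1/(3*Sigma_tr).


D = 1 / (3 * Sigma_tr) = 1 / (3 * 0.804) = 0.4145937 cm
L = sqrt(D / Sigma_a)
L = sqrt(0.4145937 / 0.0975)
L = 2.0621 cm

2.0621


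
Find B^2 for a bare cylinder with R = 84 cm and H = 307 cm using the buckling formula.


B^2 = (2.405/R)^2 + (pi/H)^2
B^2 = (2.405/84)^2 + (pi/307)^2
B^2 = 9.2445e-04 /cm^2

9.2445e-04


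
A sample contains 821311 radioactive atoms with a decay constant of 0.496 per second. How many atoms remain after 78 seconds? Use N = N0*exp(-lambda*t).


N = N0 * exp(-lambda * t)
N = 821311 * exp(-0.496 * 78)
N = 1.2958e-11

1.2958e-11


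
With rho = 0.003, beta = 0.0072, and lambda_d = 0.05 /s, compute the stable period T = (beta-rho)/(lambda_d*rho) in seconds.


T = (beta - rho) / (lambda_d * rho)
T = (0.0072 - 0.003) / (0.05 * 0.003)
T = 28.000 s

28.000


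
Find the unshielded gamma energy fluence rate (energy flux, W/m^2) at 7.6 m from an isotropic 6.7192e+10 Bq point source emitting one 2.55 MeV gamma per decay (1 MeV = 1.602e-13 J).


psi = A * E * 1.602e-13 / (4*pi*r^2)
psi = 6.7192e+10 * 2.55 * 1.602e-13 / (4*pi*7.6^2)
psi = 3.7817e-05 W/m^2

3.7817e-05


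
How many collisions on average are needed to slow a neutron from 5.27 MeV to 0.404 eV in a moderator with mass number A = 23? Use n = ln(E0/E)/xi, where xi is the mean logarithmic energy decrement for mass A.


xi = 1 + (A-1)^2/(2A)*ln((A-1)/(A+1)) = 0.08448899 (for A = 23)
n = ln(E0/E) / xi
n = ln(5.27e6 / 0.404) / 0.08448899
n = ln(1.304455e+07) / 0.08448899 = 193.92

193.92


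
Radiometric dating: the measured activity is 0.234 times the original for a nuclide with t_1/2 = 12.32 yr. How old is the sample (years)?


lambda = ln(2) / t_half = ln(2) / 12.32 = 0.05626195 /yr
t = -ln(A/A0) / lambda
t = -ln(0.234) / 0.05626195
t = 25.816 yr

25.816


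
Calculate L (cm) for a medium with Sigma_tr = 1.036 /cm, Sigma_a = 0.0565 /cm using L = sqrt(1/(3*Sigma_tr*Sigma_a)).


D = 1 / (3 * Sigma_tr) = 1 / (3 * 1.036) = 0.3217503 cm
L = sqrt(D / Sigma_a)
L = sqrt(0.3217503 / 0.0565)
L = 2.3864 cm

2.3864


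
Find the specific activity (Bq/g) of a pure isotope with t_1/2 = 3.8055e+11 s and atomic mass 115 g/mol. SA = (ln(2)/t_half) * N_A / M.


lambda = ln(2) / t_half = ln(2) / 3.8055e+11 = 1.821435e-12 /s
SA = lambda * N_A / M
SA = 1.821435e-12 * 6.022e23 / 115
SA = 9.5380e+09 Bq/g

9.5380e+09


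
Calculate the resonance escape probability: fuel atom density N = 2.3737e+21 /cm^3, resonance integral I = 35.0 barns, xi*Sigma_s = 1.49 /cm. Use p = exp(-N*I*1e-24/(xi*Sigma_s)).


p = exp(-N * I * 1e-24 / (xi*Sigma_s))
p = exp(-2.3737e+21 * 35.0 * 1e-24 / 1.49)
p = 0.94577

0.94577


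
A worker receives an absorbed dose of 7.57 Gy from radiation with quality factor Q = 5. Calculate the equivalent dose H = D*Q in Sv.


H = D * Q
H = 7.57 * 5
H = 37.850 Sv

37.850


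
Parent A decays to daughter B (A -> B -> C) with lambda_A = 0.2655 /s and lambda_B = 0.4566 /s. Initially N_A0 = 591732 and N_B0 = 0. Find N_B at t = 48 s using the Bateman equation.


N_B(t) = lambda_A * N_A0 / (lambda_B - lambda_A) * [exp(-lambda_A*t) - exp(-lambda_B*t)]
exp(-0.2655*48) = 2.919787e-06; exp(-0.4566*48) = 3.031480e-10
N_B = 0.2655 * 591732 / (0.4566 - 0.2655) * (2.919787e-06 - 3.031480e-10)
N_B = 2.4001

2.4001


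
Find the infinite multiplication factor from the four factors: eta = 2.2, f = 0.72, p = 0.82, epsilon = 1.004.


k_inf = eta * f * p * epsilon
k_inf = 2.2 * 0.72 * 0.82 * 1.004
k_inf = 1.3041

1.3041


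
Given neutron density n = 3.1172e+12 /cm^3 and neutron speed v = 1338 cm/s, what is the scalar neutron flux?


phi = n * v
phi = 3.1172e+12 * 1338
phi = 4.1708e+15 /cm^2/s

4.1708e+15


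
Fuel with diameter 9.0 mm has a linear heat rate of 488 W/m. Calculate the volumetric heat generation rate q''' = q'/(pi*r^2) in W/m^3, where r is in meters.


r = D / 2 / 1000 = 9.0 / 2 / 1000 = 0.0045 m
q''' = q' / (pi * r^2)
q''' = 488 / (pi * 0.0045^2)
q''' = 7.6709e+06 W/m^3

7.6709e+06


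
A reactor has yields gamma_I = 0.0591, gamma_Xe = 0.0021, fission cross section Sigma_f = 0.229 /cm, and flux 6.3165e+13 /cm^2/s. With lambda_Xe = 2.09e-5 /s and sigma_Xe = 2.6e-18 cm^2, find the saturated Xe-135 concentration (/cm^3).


Xe_eq = (gamma_I + gamma_Xe) * Sigma_f * phi / (lambda_Xe + sigma_Xe * phi)
Numerator = (0.0591 + 0.0021) * 0.229 * 6.3165e+13 = 8.852448e+11
Denominator = 2.09e-5 + 2.6e-18 * 6.3165e+13 = 1.851290e-04
Xe_eq = 8.852448e+11 / 1.851290e-04 = 4.7818e+15 /cm^3

4.7818e+15


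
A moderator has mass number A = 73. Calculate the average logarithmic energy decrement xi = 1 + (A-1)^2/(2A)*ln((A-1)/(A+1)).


xi = 1 + (A-1)^2/(2A) * ln((A-1)/(A+1))
xi = 1 + (73-1)^2/(2*73) * ln((73-1)/(73 +1))
xi = 0.027149

0.027149


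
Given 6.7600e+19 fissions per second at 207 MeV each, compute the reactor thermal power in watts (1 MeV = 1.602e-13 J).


P = fission_rate * E_MeV * 1.602e-13
P = 6.7600e+19 * 207 * 1.602e-13
P = 2.2417e+09 W

2.2417e+09


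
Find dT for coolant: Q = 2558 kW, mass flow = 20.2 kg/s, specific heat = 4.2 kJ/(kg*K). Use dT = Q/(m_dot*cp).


dT = Q / (m_dot * cp)
dT = 2558 / (20.2 * 4.2)
dT = 30.151 C

30.151


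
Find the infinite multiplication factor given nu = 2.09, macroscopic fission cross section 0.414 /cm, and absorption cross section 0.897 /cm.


k_inf = nu * Sigma_f / Sigma_a
k_inf = 2.09 * 0.414 / 0.897
k_inf = 0.96462

0.96462


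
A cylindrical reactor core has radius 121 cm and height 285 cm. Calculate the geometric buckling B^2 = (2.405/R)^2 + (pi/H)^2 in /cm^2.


B^2 = (2.405/R)^2 + (pi/H)^2
B^2 = (2.405/121)^2 + (pi/285)^2
B^2 = 5.1657e-04 /cm^2

5.1657e-04


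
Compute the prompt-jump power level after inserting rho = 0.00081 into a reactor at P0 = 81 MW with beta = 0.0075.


P1/P0 = beta / (beta - rho)
P1/P0 = 0.0075 / (0.0075 - 0.00081) = 1.121076
P1 = 81 * 1.121076 = 90.807 MW

90.807


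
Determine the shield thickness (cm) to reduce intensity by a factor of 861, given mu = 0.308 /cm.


x = ln(factor) / mu
x = ln(861) / 0.308
x = 21.942 cm

21.942


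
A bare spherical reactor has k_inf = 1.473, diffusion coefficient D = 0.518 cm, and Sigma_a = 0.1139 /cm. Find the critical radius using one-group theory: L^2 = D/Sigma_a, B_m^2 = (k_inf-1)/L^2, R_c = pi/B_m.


L^2 = D / Sigma_a = 0.518 / 0.1139 = 4.547849 cm^2
B_m^2 = (k_inf - 1) / L^2 = (1.473 - 1) / 4.547849 = 0.1040052 /cm^2
For a bare sphere: B_g = pi/R, so R_c = pi / sqrt(B_m^2)
R_c = pi / sqrt(0.1040052) = 9.7414 cm

9.7414


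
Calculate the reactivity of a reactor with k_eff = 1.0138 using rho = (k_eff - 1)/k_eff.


rho = (k_eff - 1) / k_eff
rho = (1.0138 - 1) / 1.0138
rho = 0.013612

0.013612


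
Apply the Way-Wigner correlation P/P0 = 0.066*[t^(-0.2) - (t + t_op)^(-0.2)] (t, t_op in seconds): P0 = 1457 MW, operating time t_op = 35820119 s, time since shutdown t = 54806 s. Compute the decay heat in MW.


P/P0 = 0.066 * [t^(-0.2) - (t + t_op)^(-0.2)]
P/P0 = 0.066 * [54806^(-0.2) - (54806 + 35820119)^(-0.2)]
P/P0 = 0.066 * [0.1127806 - 0.03083485] = 0.005408419
P = 1457 * 0.005408419 = 7.8801 MW

7.8801


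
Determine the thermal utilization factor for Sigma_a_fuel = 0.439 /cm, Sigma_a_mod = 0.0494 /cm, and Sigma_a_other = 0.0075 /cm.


f = Sigma_a_fuel / (Sigma_a_fuel + Sigma_a_mod + Sigma_a_other)
f = 0.439 / (0.439 + 0.0494 + 0.0075)
f = 0.88526

0.88526


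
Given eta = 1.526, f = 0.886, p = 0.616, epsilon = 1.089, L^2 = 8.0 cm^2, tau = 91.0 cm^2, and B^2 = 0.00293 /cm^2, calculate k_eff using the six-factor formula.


k_inf = eta*f*p*eps = 1.526*0.886*0.616*1.089 = 0.9069782
P_TNL = 1/(1 + L^2*B^2) = 1/(1 + 8.0*0.00293) = 0.9770968
P_FNL = exp(-B^2*tau) = exp(-0.00293*91.0) = 0.7659564
k_eff = k_inf * P_TNL * P_FNL = 0.9069782 * 0.9770968 * 0.7659564
k_eff = 0.67879

0.67879


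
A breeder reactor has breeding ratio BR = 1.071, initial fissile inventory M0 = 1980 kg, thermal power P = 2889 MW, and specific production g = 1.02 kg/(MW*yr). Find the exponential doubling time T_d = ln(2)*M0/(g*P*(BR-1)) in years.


Breeding gain G = BR - 1 = 1.071 - 1 = 0.071
Fissile production rate = g * P * G = 1.02 * 2889 * 0.071 = 209.22138 kg/yr
T_d = ln(2) * M0 / (g * P * G)
T_d = ln(2) * 1980 / 209.22138 = 6.5597 yr

6.5597


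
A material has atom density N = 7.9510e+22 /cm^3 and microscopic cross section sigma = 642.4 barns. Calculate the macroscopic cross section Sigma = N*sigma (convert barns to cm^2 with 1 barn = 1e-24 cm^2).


Sigma = N * sigma_barns * 1e-24
Sigma = 7.9510e+22 * 642.4 * 1e-24
Sigma = 51.077 /cm

51.077


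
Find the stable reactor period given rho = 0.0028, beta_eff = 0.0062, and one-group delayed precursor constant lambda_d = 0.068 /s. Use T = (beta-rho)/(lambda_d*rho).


T = (beta - rho) / (lambda_d * rho)
T = (0.0062 - 0.0028) / (0.068 * 0.0028)
T = 17.857 s

17.857


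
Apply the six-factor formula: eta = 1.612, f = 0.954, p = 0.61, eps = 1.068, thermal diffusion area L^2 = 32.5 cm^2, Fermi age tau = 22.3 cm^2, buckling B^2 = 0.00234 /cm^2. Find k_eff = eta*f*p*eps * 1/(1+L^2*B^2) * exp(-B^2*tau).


k_inf = eta*f*p*eps = 1.612*0.954*0.61*1.068 = 1.001877
P_TNL = 1/(1 + L^2*B^2) = 1/(1 + 32.5*0.00234) = 0.9293248
P_FNL = exp(-B^2*tau) = exp(-0.00234*22.3) = 0.9491561
k_eff = k_inf * P_TNL * P_FNL = 1.001877 * 0.9293248 * 0.9491561
k_eff = 0.88373

0.88373


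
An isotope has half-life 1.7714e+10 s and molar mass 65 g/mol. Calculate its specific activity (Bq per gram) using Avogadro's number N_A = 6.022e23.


lambda = ln(2) / t_half = ln(2) / 1.7714e+10 = 3.912991e-11 /s
SA = lambda * N_A / M
SA = 3.912991e-11 * 6.022e23 / 65
SA = 3.6252e+11 Bq/g

3.6252e+11


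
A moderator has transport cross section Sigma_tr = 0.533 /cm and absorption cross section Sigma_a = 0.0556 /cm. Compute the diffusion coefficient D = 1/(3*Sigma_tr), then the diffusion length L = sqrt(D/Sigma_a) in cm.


D = 1 / (3 * Sigma_tr) = 1 / (3 * 0.533) = 0.6253909 cm
L = sqrt(D / Sigma_a)
L = sqrt(0.6253909 / 0.0556)
L = 3.3538 cm

3.3538


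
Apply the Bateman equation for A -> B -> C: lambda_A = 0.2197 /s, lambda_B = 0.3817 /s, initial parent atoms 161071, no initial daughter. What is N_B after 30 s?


N_B(t) = lambda_A * N_A0 / (lambda_B - lambda_A) * [exp(-lambda_A*t) - exp(-lambda_B*t)]
exp(-0.2197*30) = 0.001372667; exp(-0.3817*30) = 1.063883e-05
N_B = 0.2197 * 161071 / (0.3817 - 0.2197) * (0.001372667 - 1.063883e-05)
N_B = 297.52

297.52


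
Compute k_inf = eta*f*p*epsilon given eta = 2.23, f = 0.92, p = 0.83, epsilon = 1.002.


k_inf = eta * f * p * epsilon
k_inf = 2.23 * 0.92 * 0.83 * 1.002
k_inf = 1.7062

1.7062


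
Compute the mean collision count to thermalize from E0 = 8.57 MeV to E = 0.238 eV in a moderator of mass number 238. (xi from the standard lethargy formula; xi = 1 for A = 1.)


xi = 1 + (A-1)^2/(2A)*ln((A-1)/(A+1)) = 0.008379872 (for A = 238)
n = ln(E0/E) / xi
n = ln(8.57e6 / 0.238) / 0.008379872
n = ln(3.600840e+07) / 0.008379872 = 2076.3

2076.3


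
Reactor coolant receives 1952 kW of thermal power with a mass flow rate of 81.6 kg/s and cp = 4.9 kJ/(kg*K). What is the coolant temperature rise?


dT = Q / (m_dot * cp)
dT = 1952 / (81.6 * 4.9)
dT = 4.8820 C

4.8820


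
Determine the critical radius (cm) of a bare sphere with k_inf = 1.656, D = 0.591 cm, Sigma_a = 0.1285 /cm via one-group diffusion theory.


L^2 = D / Sigma_a = 0.591 / 0.1285 = 4.599222 cm^2
B_m^2 = (k_inf - 1) / L^2 = (1.656 - 1) / 4.599222 = 0.1426328 /cm^2
For a bare sphere: B_g = pi/R, so R_c = pi / sqrt(B_m^2)
R_c = pi / sqrt(0.1426328) = 8.3184 cm

8.3184


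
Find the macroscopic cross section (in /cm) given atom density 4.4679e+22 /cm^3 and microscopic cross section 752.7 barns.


Sigma = N * sigma_barns * 1e-24
Sigma = 4.4679e+22 * 752.7 * 1e-24
Sigma = 33.630 /cm

33.630


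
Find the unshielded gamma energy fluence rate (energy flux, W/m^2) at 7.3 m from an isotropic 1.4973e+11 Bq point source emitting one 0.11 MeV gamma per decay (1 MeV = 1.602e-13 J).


psi = A * E * 1.602e-13 / (4*pi*r^2)
psi = 1.4973e+11 * 0.11 * 1.602e-13 / (4*pi*7.3^2)
psi = 3.9401e-06 W/m^2

3.9401e-06


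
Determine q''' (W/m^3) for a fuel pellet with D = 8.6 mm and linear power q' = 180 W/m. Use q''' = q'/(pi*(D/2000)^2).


r = D / 2 / 1000 = 8.6 / 2 / 1000 = 0.0043 m
q''' = q' / (pi * r^2)
q''' = 180 / (pi * 0.0043^2)
q''' = 3.0987e+06 W/m^3

3.0987e+06


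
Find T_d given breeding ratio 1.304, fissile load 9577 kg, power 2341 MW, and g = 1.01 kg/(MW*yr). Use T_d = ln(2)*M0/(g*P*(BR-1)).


Breeding gain G = BR - 1 = 1.304 - 1 = 0.304
Fissile production rate = g * P * G = 1.01 * 2341 * 0.304 = 718.78064 kg/yr
T_d = ln(2) * M0 / (g * P * G)
T_d = ln(2) * 9577 / 718.78064 = 9.2355 yr

9.2355


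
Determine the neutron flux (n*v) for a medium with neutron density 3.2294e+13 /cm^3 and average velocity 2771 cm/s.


phi = n * v
phi = 3.2294e+13 * 2771
phi = 8.9487e+16 /cm^2/s

8.9487e+16


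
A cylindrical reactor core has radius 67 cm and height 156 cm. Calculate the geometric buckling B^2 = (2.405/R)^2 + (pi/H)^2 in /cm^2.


B^2 = (2.405/R)^2 + (pi/H)^2
B^2 = (2.405/67)^2 + (pi/156)^2
B^2 = 0.0016940 /cm^2

0.0016940


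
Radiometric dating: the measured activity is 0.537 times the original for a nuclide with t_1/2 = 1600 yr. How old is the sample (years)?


lambda = ln(2) / t_half = ln(2) / 1600 = 4.332170e-04 /yr
t = -ln(A/A0) / lambda
t = -ln(0.537) / 4.332170e-04
t = 1435.2 yr

1435.2


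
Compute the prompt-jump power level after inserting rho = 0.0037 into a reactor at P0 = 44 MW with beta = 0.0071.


P1/P0 = beta / (beta - rho)
P1/P0 = 0.0071 / (0.0071 - 0.0037) = 2.088235
P1 = 44 * 2.088235 = 91.882 MW

91.882


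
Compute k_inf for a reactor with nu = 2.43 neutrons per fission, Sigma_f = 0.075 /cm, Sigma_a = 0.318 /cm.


k_inf = nu * Sigma_f / Sigma_a
k_inf = 2.43 * 0.075 / 0.318
k_inf = 0.57311

0.57311


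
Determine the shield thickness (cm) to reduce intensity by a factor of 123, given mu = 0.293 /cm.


x = ln(factor) / mu
x = ln(123) / 0.293
x = 16.424 cm

16.424


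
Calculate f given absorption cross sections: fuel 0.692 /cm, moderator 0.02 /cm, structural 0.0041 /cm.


f = Sigma_a_fuel / (Sigma_a_fuel + Sigma_a_mod + Sigma_a_other)
f = 0.692 / (0.692 + 0.02 + 0.0041)
f = 0.96635

0.96635


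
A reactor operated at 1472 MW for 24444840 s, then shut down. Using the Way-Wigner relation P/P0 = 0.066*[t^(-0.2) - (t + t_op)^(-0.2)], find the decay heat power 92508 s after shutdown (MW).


P/P0 = 0.066 * [t^(-0.2) - (t + t_op)^(-0.2)]
P/P0 = 0.066 * [92508^(-0.2) - (92508 + 24444840)^(-0.2)]
P/P0 = 0.066 * [0.1015697 - 0.03326860] = 0.004507873
P = 1472 * 0.004507873 = 6.6356 MW

6.6356


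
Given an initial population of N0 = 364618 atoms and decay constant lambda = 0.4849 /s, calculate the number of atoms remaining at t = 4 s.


N = N0 * exp(-lambda * t)
N = 364618 * exp(-0.4849 * 4)
N = 52418

52418


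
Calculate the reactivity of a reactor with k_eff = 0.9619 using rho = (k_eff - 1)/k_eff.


rho = (k_eff - 1) / k_eff
rho = (0.9619 - 1) / 0.9619
rho = -0.039609

-0.039609


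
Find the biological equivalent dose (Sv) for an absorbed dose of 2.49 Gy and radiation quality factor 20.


H = D * Q
H = 2.49 * 20
H = 49.800 Sv

49.800


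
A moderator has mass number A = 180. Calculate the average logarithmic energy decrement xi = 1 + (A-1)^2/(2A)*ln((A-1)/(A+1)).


xi = 1 + (A-1)^2/(2A) * ln((A-1)/(A+1))
xi = 1 + (180-1)^2/(2*180) * ln((180-1)/(180 +1))
xi = 0.011070

0.011070


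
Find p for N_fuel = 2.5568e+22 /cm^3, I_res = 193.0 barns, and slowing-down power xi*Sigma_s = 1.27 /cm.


p = exp(-N * I * 1e-24 / (xi*Sigma_s))
p = exp(-2.5568e+22 * 193.0 * 1e-24 / 1.27)
p = 0.020537

0.020537


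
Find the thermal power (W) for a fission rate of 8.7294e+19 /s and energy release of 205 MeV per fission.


P = fission_rate * E_MeV * 1.602e-13
P = 8.7294e+19 * 205 * 1.602e-13
P = 2.8668e+09 W

2.8668e+09


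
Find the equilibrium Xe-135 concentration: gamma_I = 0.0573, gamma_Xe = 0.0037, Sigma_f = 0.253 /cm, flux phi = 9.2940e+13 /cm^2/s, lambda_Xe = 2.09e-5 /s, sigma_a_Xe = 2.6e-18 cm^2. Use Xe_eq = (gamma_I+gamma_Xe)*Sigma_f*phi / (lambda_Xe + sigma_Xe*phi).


Xe_eq = (gamma_I + gamma_Xe) * Sigma_f * phi / (lambda_Xe + sigma_Xe * phi)
Numerator = (0.0573 + 0.0037) * 0.253 * 9.2940e+13 = 1.434343e+12
Denominator = 2.09e-5 + 2.6e-18 * 9.2940e+13 = 2.625440e-04
Xe_eq = 1.434343e+12 / 2.625440e-04 = 5.4632e+15 /cm^3

5.4632e+15


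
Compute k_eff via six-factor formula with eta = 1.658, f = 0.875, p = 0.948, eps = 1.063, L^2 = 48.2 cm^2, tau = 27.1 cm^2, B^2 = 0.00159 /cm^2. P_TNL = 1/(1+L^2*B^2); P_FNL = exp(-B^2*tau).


k_inf = eta*f*p*eps = 1.658*0.875*0.948*1.063 = 1.461956
P_TNL = 1/(1 + L^2*B^2) = 1/(1 + 48.2*0.00159) = 0.9288173
P_FNL = exp(-B^2*tau) = exp(-0.00159*27.1) = 0.9578261
k_eff = k_inf * P_TNL * P_FNL = 1.461956 * 0.9288173 * 0.9578261
k_eff = 1.3006

1.3006


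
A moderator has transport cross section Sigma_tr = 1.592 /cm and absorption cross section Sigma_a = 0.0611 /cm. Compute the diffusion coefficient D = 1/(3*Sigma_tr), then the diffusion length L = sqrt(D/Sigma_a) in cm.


D = 1 / (3 * Sigma_tr) = 1 / (3 * 1.592) = 0.2093802 cm
L = sqrt(D / Sigma_a)
L = sqrt(0.2093802 / 0.0611)
L = 1.8512 cm

1.8512


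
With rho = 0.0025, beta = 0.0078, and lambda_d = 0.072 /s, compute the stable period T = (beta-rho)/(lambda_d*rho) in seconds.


T = (beta - rho) / (lambda_d * rho)
T = (0.0078 - 0.0025) / (0.072 * 0.0025)
T = 29.444 s

29.444


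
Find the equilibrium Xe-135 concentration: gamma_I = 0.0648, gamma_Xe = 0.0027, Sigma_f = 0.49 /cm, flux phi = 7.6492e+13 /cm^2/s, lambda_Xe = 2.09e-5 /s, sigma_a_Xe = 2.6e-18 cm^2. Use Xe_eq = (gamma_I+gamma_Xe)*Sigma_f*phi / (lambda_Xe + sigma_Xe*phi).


Xe_eq = (gamma_I + gamma_Xe) * Sigma_f * phi / (lambda_Xe + sigma_Xe * phi)
Numerator = (0.0648 + 0.0027) * 0.49 * 7.6492e+13 = 2.529973e+12
Denominator = 2.09e-5 + 2.6e-18 * 7.6492e+13 = 2.197792e-04
Xe_eq = 2.529973e+12 / 2.197792e-04 = 1.1511e+16 /cm^3

1.1511e+16


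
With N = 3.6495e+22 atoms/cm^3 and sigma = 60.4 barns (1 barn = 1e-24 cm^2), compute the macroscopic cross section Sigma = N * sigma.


Sigma = N * sigma_barns * 1e-24
Sigma = 3.6495e+22 * 60.4 * 1e-24
Sigma = 2.2043 /cm

2.2043


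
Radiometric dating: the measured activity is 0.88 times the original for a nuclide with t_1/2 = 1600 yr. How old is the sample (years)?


lambda = ln(2) / t_half = ln(2) / 1600 = 4.332170e-04 /yr
t = -ln(A/A0) / lambda
t = -ln(0.88) / 4.332170e-04
t = 295.08 yr

295.08


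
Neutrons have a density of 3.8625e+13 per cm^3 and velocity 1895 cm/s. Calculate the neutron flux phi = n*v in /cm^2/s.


phi = n * v
phi = 3.8625e+13 * 1895
phi = 7.3194e+16 /cm^2/s

7.3194e+16


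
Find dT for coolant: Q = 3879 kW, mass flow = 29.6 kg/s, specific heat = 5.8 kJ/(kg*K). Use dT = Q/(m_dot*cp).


dT = Q / (m_dot * cp)
dT = 3879 / (29.6 * 5.8)
dT = 22.594 C

22.594


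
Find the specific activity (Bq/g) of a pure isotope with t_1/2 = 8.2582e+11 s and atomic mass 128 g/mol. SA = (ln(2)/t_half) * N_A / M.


lambda = ln(2) / t_half = ln(2) / 8.2582e+11 = 8.393441e-13 /s
SA = lambda * N_A / M
SA = 8.393441e-13 * 6.022e23 / 128
SA = 3.9489e+09 Bq/g

3.9489e+09


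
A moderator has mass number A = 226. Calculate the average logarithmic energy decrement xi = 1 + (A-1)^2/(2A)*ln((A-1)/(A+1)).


xi = 1 + (A-1)^2/(2A) * ln((A-1)/(A+1))
xi = 1 + (226-1)^2/(2*226) * ln((226-1)/(226 +1))
xi = 0.0088235

0.0088235


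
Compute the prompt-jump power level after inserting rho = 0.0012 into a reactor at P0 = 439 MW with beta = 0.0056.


P1/P0 = beta / (beta - rho)
P1/P0 = 0.0056 / (0.0056 - 0.0012) = 1.272727
P1 = 439 * 1.272727 = 558.73 MW

558.73


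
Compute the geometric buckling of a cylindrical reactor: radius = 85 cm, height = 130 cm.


B^2 = (2.405/R)^2 + (pi/H)^2
B^2 = (2.405/85)^2 + (pi/130)^2
B^2 = 0.0013846 /cm^2

0.0013846


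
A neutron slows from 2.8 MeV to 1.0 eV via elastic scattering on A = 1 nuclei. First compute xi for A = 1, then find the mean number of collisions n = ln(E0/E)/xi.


xi = 1 + (A-1)^2/(2A)*ln((A-1)/(A+1)) = 1 (for A = 1)
n = ln(E0/E) / xi
n = ln(2.8e6 / 1.0) / 1
n = ln(2.800000e+06) / 1 = 14.845

14.845


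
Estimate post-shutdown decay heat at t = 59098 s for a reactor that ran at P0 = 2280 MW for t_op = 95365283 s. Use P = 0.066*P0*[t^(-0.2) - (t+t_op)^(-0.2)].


P/P0 = 0.066 * [t^(-0.2) - (t + t_op)^(-0.2)]
P/P0 = 0.066 * [59098^(-0.2) - (59098 + 95365283)^(-0.2)]
P/P0 = 0.066 * [0.1110927 - 0.02535526] = 0.005658671
P = 2280 * 0.005658671 = 12.902 MW

12.902


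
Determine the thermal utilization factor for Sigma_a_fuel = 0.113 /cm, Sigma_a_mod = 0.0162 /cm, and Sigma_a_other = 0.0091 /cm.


f = Sigma_a_fuel / (Sigma_a_fuel + Sigma_a_mod + Sigma_a_other)
f = 0.113 / (0.113 + 0.0162 + 0.0091)
f = 0.81706

0.81706


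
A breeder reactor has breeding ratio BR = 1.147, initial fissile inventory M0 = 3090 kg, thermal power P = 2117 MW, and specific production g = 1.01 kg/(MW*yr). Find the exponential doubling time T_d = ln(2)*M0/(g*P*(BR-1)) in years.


Breeding gain G = BR - 1 = 1.147 - 1 = 0.147
Fissile production rate = g * P * G = 1.01 * 2117 * 0.147 = 314.31099 kg/yr
T_d = ln(2) * M0 / (g * P * G)
T_d = ln(2) * 3090 / 314.31099 = 6.8143 yr

6.8143


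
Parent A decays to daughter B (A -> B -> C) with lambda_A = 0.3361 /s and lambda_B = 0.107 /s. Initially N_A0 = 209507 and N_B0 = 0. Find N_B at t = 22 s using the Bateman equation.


N_B(t) = lambda_A * N_A0 / (lambda_B - lambda_A) * [exp(-lambda_A*t) - exp(-lambda_B*t)]
exp(-0.3361*22) = 6.148083e-04; exp(-0.107*22) = 0.09498845
N_B = 0.3361 * 209507 / (0.107 - 0.3361) * (6.148083e-04 - 0.09498845)
N_B = 29006

29006


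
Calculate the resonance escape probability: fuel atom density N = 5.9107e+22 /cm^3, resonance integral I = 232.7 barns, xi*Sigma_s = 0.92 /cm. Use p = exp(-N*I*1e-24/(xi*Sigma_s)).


p = exp(-N * I * 1e-24 / (xi*Sigma_s))
p = exp(-5.9107e+22 * 232.7 * 1e-24 / 0.92)
p = 3.2152e-07

3.2152e-07


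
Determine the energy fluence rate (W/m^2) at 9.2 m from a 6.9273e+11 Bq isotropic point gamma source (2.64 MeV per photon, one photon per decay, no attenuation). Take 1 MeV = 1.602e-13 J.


psi = A * E * 1.602e-13 / (4*pi*r^2)
psi = 6.9273e+11 * 2.64 * 1.602e-13 / (4*pi*9.2^2)
psi = 2.7545e-04 W/m^2

2.7545e-04
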